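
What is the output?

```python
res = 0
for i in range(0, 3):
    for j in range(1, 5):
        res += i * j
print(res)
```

30

i=0,j=1: res = 0+0 = 0
i=0,j=2: res = 0+0 = 0
i=0,j=3: res = 0+0 = 0
i=0,j=4: res = 0+0 = 0
i=1,j=1: res = 0+1 = 1
i=1,j=2: res = 1+2 = 3
i=1,j=3: res = 3+3 = 6
i=1,j=4: res = 6+4 = 10
i=2,j=1: res = 10+2 = 12
i=2,j=2: res = 12+4 = 16
i=2,j=3: res = 16+6 = 22
i=2,j=4: res = 22+8 = 30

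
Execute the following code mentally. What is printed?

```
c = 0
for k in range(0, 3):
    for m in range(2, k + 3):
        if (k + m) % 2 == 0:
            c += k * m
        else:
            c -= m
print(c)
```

k=0,m=2: even sum, c = 0+0 = 0
k=1,m=2: odd sum, c = 0-2 = -2
k=1,m=3: even sum, c = (-2)+3 = 1
k=2,m=2: even sum, c = 1+4 = 5
k=2,m=3: odd sum, c = 5-3 = 2
k=2,m=4: even sum, c = 2+8 = 10

10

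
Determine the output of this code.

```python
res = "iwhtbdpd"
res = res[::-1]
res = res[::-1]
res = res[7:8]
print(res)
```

d

reverse → 'dpdbthwi'
reverse → 'iwhtbdpd'
slice [7:8] → 'd'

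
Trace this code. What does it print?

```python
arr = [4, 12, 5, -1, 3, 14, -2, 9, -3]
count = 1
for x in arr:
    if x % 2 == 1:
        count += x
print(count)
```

14

x=4: not odd
x=12: not odd
x=5: odd, count = 1+5 = 6
x=-1: odd, count = 6+(-1) = 5
x=3: odd, count = 5+3 = 8
x=14: not odd
x=-2: not odd
x=9: odd, count = 8+9 = 17
x=-3: odd, count = 17+(-3) = 14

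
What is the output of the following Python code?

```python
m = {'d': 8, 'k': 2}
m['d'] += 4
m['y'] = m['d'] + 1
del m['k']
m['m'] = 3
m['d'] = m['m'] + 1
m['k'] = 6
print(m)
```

{'d': 4, 'y': 13, 'm': 3, 'k': 6}

m['d'] = 8+4 = 12 → {'d': 12, 'k': 2}
m['y'] = m['d']+1 = 13 → {'d': 12, 'k': 2, 'y': 13}
del 'k' → {'d': 12, 'y': 13}
m['m'] = 3 → {'d': 12, 'y': 13, 'm': 3}
m['d'] = m['m']+1 = 4 → {'d': 4, 'y': 13, 'm': 3}
m['k'] = 6 → {'d': 4, 'y': 13, 'm': 3, 'k': 6}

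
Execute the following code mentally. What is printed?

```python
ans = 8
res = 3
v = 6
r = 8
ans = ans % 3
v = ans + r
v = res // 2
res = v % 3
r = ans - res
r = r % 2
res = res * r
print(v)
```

1

ans = 8%3 = 2
v = 2+8 = 10
v = 3//2 = 1
res = 1%3 = 1
r = 2-1 = 1
r = 1%2 = 1
res = 1*1 = 1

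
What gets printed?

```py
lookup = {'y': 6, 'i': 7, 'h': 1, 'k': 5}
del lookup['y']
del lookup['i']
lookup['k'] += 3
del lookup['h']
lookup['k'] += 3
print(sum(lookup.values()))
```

11

del 'y' → {'i': 7, 'h': 1, 'k': 5}
del 'i' → {'h': 1, 'k': 5}
lookup['k'] = 5+3 = 8 → {'h': 1, 'k': 8}
del 'h' → {'k': 8}
lookup['k'] = 8+3 = 11 → {'k': 11}
sum of values = 11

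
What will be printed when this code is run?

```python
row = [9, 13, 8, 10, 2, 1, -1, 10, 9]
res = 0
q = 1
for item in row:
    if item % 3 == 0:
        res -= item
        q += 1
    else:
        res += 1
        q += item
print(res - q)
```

-57

item=9: %3==0, res = 0-9 = -9; q=2
item=13: not %3==0, res = (-9)+1 = -8; q=15
item=8: not %3==0, res = (-8)+1 = -7; q=23
item=10: not %3==0, res = (-7)+1 = -6; q=33
item=2: not %3==0, res = (-6)+1 = -5; q=35
item=1: not %3==0, res = (-5)+1 = -4; q=36
item=-1: not %3==0, res = (-4)+1 = -3; q=35
item=10: not %3==0, res = (-3)+1 = -2; q=45
item=9: %3==0, res = (-2)-9 = -11; q=46
res-q = (-11)-46 = -57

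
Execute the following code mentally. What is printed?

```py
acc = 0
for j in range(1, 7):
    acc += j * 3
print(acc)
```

j=1: acc = 0+1*3 = 3
j=2: acc = 3+2*3 = 9
j=3: acc = 9+3*3 = 18
j=4: acc = 18+4*3 = 30
j=5: acc = 30+5*3 = 45
j=6: acc = 45+6*3 = 63

63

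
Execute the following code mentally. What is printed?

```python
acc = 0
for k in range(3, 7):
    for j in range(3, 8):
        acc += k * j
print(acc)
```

k=3,j=3: acc = 0+9 = 9
k=3,j=4: acc = 9+12 = 21
k=3,j=5: acc = 21+15 = 36
k=3,j=6: acc = 36+18 = 54
k=3,j=7: acc = 54+21 = 75
k=4,j=3: acc = 75+12 = 87
k=4,j=4: acc = 87+16 = 103
k=4,j=5: acc = 103+20 = 123
k=4,j=6: acc = 123+24 = 147
k=4,j=7: acc = 147+28 = 175
k=5,j=3: acc = 175+15 = 190
k=5,j=4: acc = 190+20 = 210
k=5,j=5: acc = 210+25 = 235
k=5,j=6: acc = 235+30 = 265
k=5,j=7: acc = 265+35 = 300
k=6,j=3: acc = 300+18 = 318
k=6,j=4: acc = 318+24 = 342
k=6,j=5: acc = 342+30 = 372
k=6,j=6: acc = 372+36 = 408
k=6,j=7: acc = 408+42 = 450

450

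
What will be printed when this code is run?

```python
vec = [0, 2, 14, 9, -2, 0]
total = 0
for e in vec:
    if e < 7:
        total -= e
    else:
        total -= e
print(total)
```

-23

e=0: <7, total = 0-0 = 0
e=2: <7, total = 0-2 = -2
e=14: not <7, total = (-2)-14 = -16
e=9: not <7, total = (-16)-9 = -25
e=-2: <7, total = (-25)-(-2) = -23
e=0: <7, total = (-23)-0 = -23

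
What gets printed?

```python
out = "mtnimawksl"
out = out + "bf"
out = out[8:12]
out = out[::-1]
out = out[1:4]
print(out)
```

+ 'bf' → 'mtnimawkslbf'
slice [8:12] → 'slbf'
reverse → 'fbls'
slice [1:4] → 'bls'

bls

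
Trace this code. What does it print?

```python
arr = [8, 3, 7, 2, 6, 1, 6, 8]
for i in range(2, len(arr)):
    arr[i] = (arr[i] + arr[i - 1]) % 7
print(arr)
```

i=2: arr[2] = (7+3)%7 = 3 → [8, 3, 3, 2, 6, 1, 6, 8]
i=3: arr[3] = (2+3)%7 = 5 → [8, 3, 3, 5, 6, 1, 6, 8]
i=4: arr[4] = (6+5)%7 = 4 → [8, 3, 3, 5, 4, 1, 6, 8]
i=5: arr[5] = (1+4)%7 = 5 → [8, 3, 3, 5, 4, 5, 6, 8]
i=6: arr[6] = (6+5)%7 = 4 → [8, 3, 3, 5, 4, 5, 4, 8]
i=7: arr[7] = (8+4)%7 = 5 → [8, 3, 3, 5, 4, 5, 4, 5]

[8, 3, 3, 5, 4, 5, 4, 5]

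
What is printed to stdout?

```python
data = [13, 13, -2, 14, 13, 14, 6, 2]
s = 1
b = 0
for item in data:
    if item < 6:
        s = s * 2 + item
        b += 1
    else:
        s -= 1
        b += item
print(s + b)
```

61

item=13: not <6, s = 1-1 = 0; b=13
item=13: not <6, s = 0-1 = -1; b=26
item=-2: <6, s = (-1)*2+(-2) = -4; b=27
item=14: not <6, s = (-4)-1 = -5; b=41
item=13: not <6, s = (-5)-1 = -6; b=54
item=14: not <6, s = (-6)-1 = -7; b=68
item=6: not <6, s = (-7)-1 = -8; b=74
item=2: <6, s = (-8)*2+2 = -14; b=75
s+b = (-14)+75 = 61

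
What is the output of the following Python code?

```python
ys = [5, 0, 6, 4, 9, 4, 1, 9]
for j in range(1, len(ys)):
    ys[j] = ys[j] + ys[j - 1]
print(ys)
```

j=1: ys[1] = 0+5 = 5 → [5, 5, 6, 4, 9, 4, 1, 9]
j=2: ys[2] = 6+5 = 11 → [5, 5, 11, 4, 9, 4, 1, 9]
j=3: ys[3] = 4+11 = 15 → [5, 5, 11, 15, 9, 4, 1, 9]
j=4: ys[4] = 9+15 = 24 → [5, 5, 11, 15, 24, 4, 1, 9]
j=5: ys[5] = 4+24 = 28 → [5, 5, 11, 15, 24, 28, 1, 9]
j=6: ys[6] = 1+28 = 29 → [5, 5, 11, 15, 24, 28, 29, 9]
j=7: ys[7] = 9+29 = 38 → [5, 5, 11, 15, 24, 28, 29, 38]

[5, 5, 11, 15, 24, 28, 29, 38]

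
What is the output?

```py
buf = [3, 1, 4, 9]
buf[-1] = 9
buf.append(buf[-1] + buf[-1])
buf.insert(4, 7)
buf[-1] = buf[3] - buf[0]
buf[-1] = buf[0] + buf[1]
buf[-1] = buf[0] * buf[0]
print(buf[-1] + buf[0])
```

12

buf[-1] = 9 → [3, 1, 4, 9]
append buf[-1]+buf[-1] = 9+9 = 18 → [3, 1, 4, 9, 18]
insert 7 at 4 → [3, 1, 4, 9, 7, 18]
buf[-1] = buf[3]-buf[0] = 9-3 = 6 → [3, 1, 4, 9, 7, 6]
buf[-1] = buf[0]+buf[1] = 3+1 = 4 → [3, 1, 4, 9, 7, 4]
buf[-1] = buf[0]*buf[0] = 3*3 = 9 → [3, 1, 4, 9, 7, 9]
buf[-1]+buf[0] = 9+3 = 12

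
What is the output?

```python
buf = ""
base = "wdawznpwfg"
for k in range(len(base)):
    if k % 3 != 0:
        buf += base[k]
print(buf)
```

daznwf

k=0: skip
k=1: add 'd' → 'd'
k=2: add 'a' → 'da'
k=3: skip
k=4: add 'z' → 'daz'
k=5: add 'n' → 'dazn'
k=6: skip
k=7: add 'w' → 'daznw'
k=8: add 'f' → 'daznwf'
k=9: skip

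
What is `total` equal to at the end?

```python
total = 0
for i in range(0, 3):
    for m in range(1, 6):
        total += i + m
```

i=0,m=1: total = 0+1 = 1
i=0,m=2: total = 1+2 = 3
i=0,m=3: total = 3+3 = 6
i=0,m=4: total = 6+4 = 10
i=0,m=5: total = 10+5 = 15
i=1,m=1: total = 15+2 = 17
i=1,m=2: total = 17+3 = 20
i=1,m=3: total = 20+4 = 24
i=1,m=4: total = 24+5 = 29
i=1,m=5: total = 29+6 = 35
i=2,m=1: total = 35+3 = 38
i=2,m=2: total = 38+4 = 42
i=2,m=3: total = 42+5 = 47
i=2,m=4: total = 47+6 = 53
i=2,m=5: total = 53+7 = 60

60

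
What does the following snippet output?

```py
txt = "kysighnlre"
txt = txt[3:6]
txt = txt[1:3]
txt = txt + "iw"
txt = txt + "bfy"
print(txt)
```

ghiwbfy

slice [3:6] → 'igh'
slice [1:3] → 'gh'
+ 'iw' → 'ghiw'
+ 'bfy' → 'ghiwbfy'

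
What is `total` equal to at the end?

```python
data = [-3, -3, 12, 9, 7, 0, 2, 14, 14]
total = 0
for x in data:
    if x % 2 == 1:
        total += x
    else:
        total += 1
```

15

x=-3: odd, total = 0+(-3) = -3
x=-3: odd, total = (-3)+(-3) = -6
x=12: not odd, total = (-6)+1 = -5
x=9: odd, total = (-5)+9 = 4
x=7: odd, total = 4+7 = 11
x=0: not odd, total = 11+1 = 12
x=2: not odd, total = 12+1 = 13
x=14: not odd, total = 13+1 = 14
x=14: not odd, total = 14+1 = 15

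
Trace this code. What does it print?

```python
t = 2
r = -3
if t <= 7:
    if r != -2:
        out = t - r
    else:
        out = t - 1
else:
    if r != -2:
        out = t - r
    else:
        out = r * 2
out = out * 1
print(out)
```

5

t=2, r=-3
t <= 7 is True; r != -2 is True
→ out = t - r = 5
out = 5*1 = 5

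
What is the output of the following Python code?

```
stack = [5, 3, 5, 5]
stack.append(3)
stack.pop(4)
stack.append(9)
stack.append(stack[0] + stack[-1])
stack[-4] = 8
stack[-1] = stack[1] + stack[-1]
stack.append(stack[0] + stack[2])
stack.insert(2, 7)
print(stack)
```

append 3 → [5, 3, 5, 5, 3]
pop(4) removes 3 → [5, 3, 5, 5]
append 9 → [5, 3, 5, 5, 9]
append stack[0]+stack[-1] = 5+9 = 14 → [5, 3, 5, 5, 9, 14]
stack[-4] = 8 → [5, 3, 8, 5, 9, 14]
stack[-1] = stack[1]+stack[-1] = 3+14 = 17 → [5, 3, 8, 5, 9, 17]
append stack[0]+stack[2] = 5+8 = 13 → [5, 3, 8, 5, 9, 17, 13]
insert 7 at 2 → [5, 3, 7, 8, 5, 9, 17, 13]

[5, 3, 7, 8, 5, 9, 17, 13]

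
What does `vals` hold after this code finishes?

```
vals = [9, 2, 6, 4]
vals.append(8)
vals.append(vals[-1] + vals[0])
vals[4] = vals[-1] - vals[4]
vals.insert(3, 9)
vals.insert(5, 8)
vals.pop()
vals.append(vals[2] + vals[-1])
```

append 8 → [9, 2, 6, 4, 8]
append vals[-1]+vals[0] = 8+9 = 17 → [9, 2, 6, 4, 8, 17]
vals[4] = vals[-1]-vals[4] = 17-8 = 9 → [9, 2, 6, 4, 9, 17]
insert 9 at 3 → [9, 2, 6, 9, 4, 9, 17]
insert 8 at 5 → [9, 2, 6, 9, 4, 8, 9, 17]
pop() removes 17 → [9, 2, 6, 9, 4, 8, 9]
append vals[2]+vals[-1] = 6+9 = 15 → [9, 2, 6, 9, 4, 8, 9, 15]

[9, 2, 6, 9, 4, 8, 9, 15]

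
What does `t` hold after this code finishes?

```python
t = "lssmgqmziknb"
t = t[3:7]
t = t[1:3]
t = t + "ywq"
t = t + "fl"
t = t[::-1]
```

slice [3:7] → 'mgqm'
slice [1:3] → 'gq'
+ 'ywq' → 'gqywq'
+ 'fl' → 'gqywqfl'
reverse → 'lfqwyqg'

'lfqwyqg'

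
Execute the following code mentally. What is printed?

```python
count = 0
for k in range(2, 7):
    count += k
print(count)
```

20

k=2: count = 0+2 = 2
k=3: count = 2+3 = 5
k=4: count = 5+4 = 9
k=5: count = 9+5 = 14
k=6: count = 14+6 = 20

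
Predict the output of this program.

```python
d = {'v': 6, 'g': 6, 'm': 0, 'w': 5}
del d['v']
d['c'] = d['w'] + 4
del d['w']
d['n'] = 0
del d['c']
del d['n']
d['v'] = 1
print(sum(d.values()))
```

7

del 'v' → {'g': 6, 'm': 0, 'w': 5}
d['c'] = d['w']+4 = 9 → {'g': 6, 'm': 0, 'w': 5, 'c': 9}
del 'w' → {'g': 6, 'm': 0, 'c': 9}
d['n'] = 0 → {'g': 6, 'm': 0, 'c': 9, 'n': 0}
del 'c' → {'g': 6, 'm': 0, 'n': 0}
del 'n' → {'g': 6, 'm': 0}
d['v'] = 1 → {'g': 6, 'm': 0, 'v': 1}
sum of values = 7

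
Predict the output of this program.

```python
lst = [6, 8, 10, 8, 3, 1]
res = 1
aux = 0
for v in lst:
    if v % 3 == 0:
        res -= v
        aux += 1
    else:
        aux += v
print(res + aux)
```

21

v=6: %3==0, res = 1-6 = -5; aux=1
v=8: not %3==0; aux=9
v=10: not %3==0; aux=19
v=8: not %3==0; aux=27
v=3: %3==0, res = (-5)-3 = -8; aux=28
v=1: not %3==0; aux=29
res+aux = (-8)+29 = 21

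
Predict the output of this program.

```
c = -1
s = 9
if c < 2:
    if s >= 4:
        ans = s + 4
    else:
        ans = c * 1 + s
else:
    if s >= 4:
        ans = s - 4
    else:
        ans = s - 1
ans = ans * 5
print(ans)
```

c=-1, s=9
c < 2 is True; s >= 4 is True
→ ans = s + 4 = 13
ans = 13*5 = 65

65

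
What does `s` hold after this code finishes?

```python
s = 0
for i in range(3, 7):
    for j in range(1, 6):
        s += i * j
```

i=3,j=1: s = 0+3 = 3
i=3,j=2: s = 3+6 = 9
i=3,j=3: s = 9+9 = 18
i=3,j=4: s = 18+12 = 30
i=3,j=5: s = 30+15 = 45
i=4,j=1: s = 45+4 = 49
i=4,j=2: s = 49+8 = 57
i=4,j=3: s = 57+12 = 69
i=4,j=4: s = 69+16 = 85
i=4,j=5: s = 85+20 = 105
i=5,j=1: s = 105+5 = 110
i=5,j=2: s = 110+10 = 120
i=5,j=3: s = 120+15 = 135
i=5,j=4: s = 135+20 = 155
i=5,j=5: s = 155+25 = 180
i=6,j=1: s = 180+6 = 186
i=6,j=2: s = 186+12 = 198
i=6,j=3: s = 198+18 = 216
i=6,j=4: s = 216+24 = 240
i=6,j=5: s = 240+30 = 270

270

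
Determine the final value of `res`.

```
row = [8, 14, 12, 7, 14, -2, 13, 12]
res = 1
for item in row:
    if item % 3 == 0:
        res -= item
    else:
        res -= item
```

-77

item=8: not %3==0, res = 1-8 = -7
item=14: not %3==0, res = (-7)-14 = -21
item=12: %3==0, res = (-21)-12 = -33
item=7: not %3==0, res = (-33)-7 = -40
item=14: not %3==0, res = (-40)-14 = -54
item=-2: not %3==0, res = (-54)-(-2) = -52
item=13: not %3==0, res = (-52)-13 = -65
item=12: %3==0, res = (-65)-12 = -77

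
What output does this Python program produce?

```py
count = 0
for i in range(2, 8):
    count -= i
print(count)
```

-27

i=2: count = 0-2 = -2
i=3: count = (-2)-3 = -5
i=4: count = (-5)-4 = -9
i=5: count = (-9)-5 = -14
i=6: count = (-14)-6 = -20
i=7: count = (-20)-7 = -27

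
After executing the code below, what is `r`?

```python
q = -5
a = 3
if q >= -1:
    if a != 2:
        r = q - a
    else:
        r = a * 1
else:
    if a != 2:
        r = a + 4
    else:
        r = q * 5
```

q=-5, a=3
q >= -1 is False; a != 2 is True
→ r = a + 4 = 7

7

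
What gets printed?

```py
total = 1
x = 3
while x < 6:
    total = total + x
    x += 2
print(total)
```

9

x=3: total = 1+3 = 4
x=5: total = 4+5 = 9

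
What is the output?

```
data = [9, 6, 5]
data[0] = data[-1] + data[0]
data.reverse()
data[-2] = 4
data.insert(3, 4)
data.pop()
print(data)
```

[5, 4, 14]

data[0] = data[-1]+data[0] = 5+9 = 14 → [14, 6, 5]
reverse → [5, 6, 14]
data[-2] = 4 → [5, 4, 14]
insert 4 at 3 → [5, 4, 14, 4]
pop() removes 4 → [5, 4, 14]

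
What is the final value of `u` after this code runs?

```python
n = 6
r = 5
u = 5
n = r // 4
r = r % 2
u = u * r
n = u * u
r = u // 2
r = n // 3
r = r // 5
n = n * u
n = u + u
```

5

n = 5//4 = 1
r = 5%2 = 1
u = 5*1 = 5
n = 5*5 = 25
r = 5//2 = 2
r = 25//3 = 8
r = 8//5 = 1
n = 25*5 = 125
n = 5+5 = 10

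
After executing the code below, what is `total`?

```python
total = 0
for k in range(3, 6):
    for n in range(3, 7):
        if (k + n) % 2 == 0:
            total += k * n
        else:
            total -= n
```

76

k=3,n=3: even sum, total = 0+9 = 9
k=3,n=4: odd sum, total = 9-4 = 5
k=3,n=5: even sum, total = 5+15 = 20
k=3,n=6: odd sum, total = 20-6 = 14
k=4,n=3: odd sum, total = 14-3 = 11
k=4,n=4: even sum, total = 11+16 = 27
k=4,n=5: odd sum, total = 27-5 = 22
k=4,n=6: even sum, total = 22+24 = 46
k=5,n=3: even sum, total = 46+15 = 61
k=5,n=4: odd sum, total = 61-4 = 57
k=5,n=5: even sum, total = 57+25 = 82
k=5,n=6: odd sum, total = 82-6 = 76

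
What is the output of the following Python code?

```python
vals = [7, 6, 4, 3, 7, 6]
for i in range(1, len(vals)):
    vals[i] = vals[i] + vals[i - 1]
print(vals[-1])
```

33

i=1: vals[1] = 6+7 = 13 → [7, 13, 4, 3, 7, 6]
i=2: vals[2] = 4+13 = 17 → [7, 13, 17, 3, 7, 6]
i=3: vals[3] = 3+17 = 20 → [7, 13, 17, 20, 7, 6]
i=4: vals[4] = 7+20 = 27 → [7, 13, 17, 20, 27, 6]
i=5: vals[5] = 6+27 = 33 → [7, 13, 17, 20, 27, 33]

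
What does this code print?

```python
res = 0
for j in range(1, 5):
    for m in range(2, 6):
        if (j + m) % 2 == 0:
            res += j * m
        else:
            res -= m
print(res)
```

j=1,m=2: odd sum, res = 0-2 = -2
j=1,m=3: even sum, res = (-2)+3 = 1
j=1,m=4: odd sum, res = 1-4 = -3
j=1,m=5: even sum, res = (-3)+5 = 2
j=2,m=2: even sum, res = 2+4 = 6
j=2,m=3: odd sum, res = 6-3 = 3
j=2,m=4: even sum, res = 3+8 = 11
j=2,m=5: odd sum, res = 11-5 = 6
j=3,m=2: odd sum, res = 6-2 = 4
j=3,m=3: even sum, res = 4+9 = 13
j=3,m=4: odd sum, res = 13-4 = 9
j=3,m=5: even sum, res = 9+15 = 24
j=4,m=2: even sum, res = 24+8 = 32
j=4,m=3: odd sum, res = 32-3 = 29
j=4,m=4: even sum, res = 29+16 = 45
j=4,m=5: odd sum, res = 45-5 = 40

40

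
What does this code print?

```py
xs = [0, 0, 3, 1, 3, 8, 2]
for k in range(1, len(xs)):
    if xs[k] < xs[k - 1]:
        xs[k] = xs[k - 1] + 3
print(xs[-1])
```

k=1: 0>=0, unchanged → [0, 0, 3, 1, 3, 8, 2]
k=2: 3>=0, unchanged → [0, 0, 3, 1, 3, 8, 2]
k=3: 1<3, xs[3] = 3+3 = 6 → [0, 0, 3, 6, 3, 8, 2]
k=4: 3<6, xs[4] = 6+3 = 9 → [0, 0, 3, 6, 9, 8, 2]
k=5: 8<9, xs[5] = 9+3 = 12 → [0, 0, 3, 6, 9, 12, 2]
k=6: 2<12, xs[6] = 12+3 = 15 → [0, 0, 3, 6, 9, 12, 15]

15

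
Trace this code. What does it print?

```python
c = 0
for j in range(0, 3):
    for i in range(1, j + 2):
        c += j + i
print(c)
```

18

j=0,i=1: c = 0+1 = 1
j=1,i=1: c = 1+2 = 3
j=1,i=2: c = 3+3 = 6
j=2,i=1: c = 6+3 = 9
j=2,i=2: c = 9+4 = 13
j=2,i=3: c = 13+5 = 18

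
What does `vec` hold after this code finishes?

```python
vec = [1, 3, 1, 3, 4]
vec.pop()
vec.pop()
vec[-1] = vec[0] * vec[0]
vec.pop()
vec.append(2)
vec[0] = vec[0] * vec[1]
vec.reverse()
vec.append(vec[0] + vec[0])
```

[2, 3, 3, 4]

pop() removes 4 → [1, 3, 1, 3]
pop() removes 3 → [1, 3, 1]
vec[-1] = vec[0]*vec[0] = 1*1 = 1 → [1, 3, 1]
pop() removes 1 → [1, 3]
append 2 → [1, 3, 2]
vec[0] = vec[0]*vec[1] = 1*3 = 3 → [3, 3, 2]
reverse → [2, 3, 3]
append vec[0]+vec[0] = 2+2 = 4 → [2, 3, 3, 4]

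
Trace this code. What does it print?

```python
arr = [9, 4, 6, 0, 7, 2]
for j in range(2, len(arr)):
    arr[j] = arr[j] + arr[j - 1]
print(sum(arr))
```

j=2: arr[2] = 6+4 = 10 → [9, 4, 10, 0, 7, 2]
j=3: arr[3] = 0+10 = 10 → [9, 4, 10, 10, 7, 2]
j=4: arr[4] = 7+10 = 17 → [9, 4, 10, 10, 17, 2]
j=5: arr[5] = 2+17 = 19 → [9, 4, 10, 10, 17, 19]
sum = 69

69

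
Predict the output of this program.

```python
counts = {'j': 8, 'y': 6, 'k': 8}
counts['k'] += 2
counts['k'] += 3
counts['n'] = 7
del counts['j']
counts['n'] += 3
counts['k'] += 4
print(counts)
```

counts['k'] = 8+2 = 10 → {'j': 8, 'y': 6, 'k': 10}
counts['k'] = 10+3 = 13 → {'j': 8, 'y': 6, 'k': 13}
counts['n'] = 7 → {'j': 8, 'y': 6, 'k': 13, 'n': 7}
del 'j' → {'y': 6, 'k': 13, 'n': 7}
counts['n'] = 7+3 = 10 → {'y': 6, 'k': 13, 'n': 10}
counts['k'] = 13+4 = 17 → {'y': 6, 'k': 17, 'n': 10}

{'y': 6, 'k': 17, 'n': 10}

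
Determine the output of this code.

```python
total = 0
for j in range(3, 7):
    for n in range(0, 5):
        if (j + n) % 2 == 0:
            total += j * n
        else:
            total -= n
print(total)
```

j=3,n=0: odd sum, total = 0-0 = 0
j=3,n=1: even sum, total = 0+3 = 3
j=3,n=2: odd sum, total = 3-2 = 1
j=3,n=3: even sum, total = 1+9 = 10
j=3,n=4: odd sum, total = 10-4 = 6
j=4,n=0: even sum, total = 6+0 = 6
j=4,n=1: odd sum, total = 6-1 = 5
j=4,n=2: even sum, total = 5+8 = 13
j=4,n=3: odd sum, total = 13-3 = 10
j=4,n=4: even sum, total = 10+16 = 26
j=5,n=0: odd sum, total = 26-0 = 26
j=5,n=1: even sum, total = 26+5 = 31
j=5,n=2: odd sum, total = 31-2 = 29
j=5,n=3: even sum, total = 29+15 = 44
j=5,n=4: odd sum, total = 44-4 = 40
j=6,n=0: even sum, total = 40+0 = 40
j=6,n=1: odd sum, total = 40-1 = 39
j=6,n=2: even sum, total = 39+12 = 51
j=6,n=3: odd sum, total = 51-3 = 48
j=6,n=4: even sum, total = 48+24 = 72

72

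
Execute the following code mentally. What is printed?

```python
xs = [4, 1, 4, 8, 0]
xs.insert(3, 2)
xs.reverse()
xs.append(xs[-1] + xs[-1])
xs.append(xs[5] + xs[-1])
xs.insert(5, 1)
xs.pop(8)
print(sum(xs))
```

insert 2 at 3 → [4, 1, 4, 2, 8, 0]
reverse → [0, 8, 2, 4, 1, 4]
append xs[-1]+xs[-1] = 4+4 = 8 → [0, 8, 2, 4, 1, 4, 8]
append xs[5]+xs[-1] = 4+8 = 12 → [0, 8, 2, 4, 1, 4, 8, 12]
insert 1 at 5 → [0, 8, 2, 4, 1, 1, 4, 8, 12]
pop(8) removes 12 → [0, 8, 2, 4, 1, 1, 4, 8]
sum = 28

28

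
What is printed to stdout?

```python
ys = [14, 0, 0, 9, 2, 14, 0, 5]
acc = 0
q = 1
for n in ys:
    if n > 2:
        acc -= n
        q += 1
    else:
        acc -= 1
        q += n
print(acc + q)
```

-39

n=14: >2, acc = 0-14 = -14; q=2
n=0: not >2, acc = (-14)-1 = -15; q=2
n=0: not >2, acc = (-15)-1 = -16; q=2
n=9: >2, acc = (-16)-9 = -25; q=3
n=2: not >2, acc = (-25)-1 = -26; q=5
n=14: >2, acc = (-26)-14 = -40; q=6
n=0: not >2, acc = (-40)-1 = -41; q=6
n=5: >2, acc = (-41)-5 = -46; q=7
acc+q = (-46)+7 = -39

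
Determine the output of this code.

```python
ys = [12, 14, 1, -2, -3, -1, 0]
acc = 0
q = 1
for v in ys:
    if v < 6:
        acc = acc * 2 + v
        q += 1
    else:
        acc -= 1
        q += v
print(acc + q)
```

v=12: not <6, acc = 0-1 = -1; q=13
v=14: not <6, acc = (-1)-1 = -2; q=27
v=1: <6, acc = (-2)*2+1 = -3; q=28
v=-2: <6, acc = (-3)*2+(-2) = -8; q=29
v=-3: <6, acc = (-8)*2+(-3) = -19; q=30
v=-1: <6, acc = (-19)*2+(-1) = -39; q=31
v=0: <6, acc = (-39)*2+0 = -78; q=32
acc+q = (-78)+32 = -46

-46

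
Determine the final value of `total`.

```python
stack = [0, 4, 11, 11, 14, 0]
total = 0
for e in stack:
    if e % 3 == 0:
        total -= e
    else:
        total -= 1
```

-4

e=0: %3==0, total = 0-0 = 0
e=4: not %3==0, total = 0-1 = -1
e=11: not %3==0, total = (-1)-1 = -2
e=11: not %3==0, total = (-2)-1 = -3
e=14: not %3==0, total = (-3)-1 = -4
e=0: %3==0, total = (-4)-0 = -4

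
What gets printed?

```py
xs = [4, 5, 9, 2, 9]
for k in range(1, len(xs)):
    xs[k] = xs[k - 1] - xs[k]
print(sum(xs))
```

-40

k=1: xs[1] = 4-5 = -1 → [4, -1, 9, 2, 9]
k=2: xs[2] = (-1)-9 = -10 → [4, -1, -10, 2, 9]
k=3: xs[3] = (-10)-2 = -12 → [4, -1, -10, -12, 9]
k=4: xs[4] = (-12)-9 = -21 → [4, -1, -10, -12, -21]
sum = -40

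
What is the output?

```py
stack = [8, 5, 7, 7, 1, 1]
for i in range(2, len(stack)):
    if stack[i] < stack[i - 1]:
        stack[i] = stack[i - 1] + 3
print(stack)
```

[8, 5, 7, 7, 10, 13]

i=2: 7>=5, unchanged → [8, 5, 7, 7, 1, 1]
i=3: 7>=7, unchanged → [8, 5, 7, 7, 1, 1]
i=4: 1<7, stack[4] = 7+3 = 10 → [8, 5, 7, 7, 10, 1]
i=5: 1<10, stack[5] = 10+3 = 13 → [8, 5, 7, 7, 10, 13]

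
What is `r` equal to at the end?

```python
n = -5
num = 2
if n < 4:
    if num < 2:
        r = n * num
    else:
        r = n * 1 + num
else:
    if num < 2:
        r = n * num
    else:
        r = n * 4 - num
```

-3

n=-5, num=2
n < 4 is True; num < 2 is False
→ r = n * 1 + num = -3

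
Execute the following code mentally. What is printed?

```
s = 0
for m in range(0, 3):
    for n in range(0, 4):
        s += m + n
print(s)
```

30

m=0,n=0: s = 0+0 = 0
m=0,n=1: s = 0+1 = 1
m=0,n=2: s = 1+2 = 3
m=0,n=3: s = 3+3 = 6
m=1,n=0: s = 6+1 = 7
m=1,n=1: s = 7+2 = 9
m=1,n=2: s = 9+3 = 12
m=1,n=3: s = 12+4 = 16
m=2,n=0: s = 16+2 = 18
m=2,n=1: s = 18+3 = 21
m=2,n=2: s = 21+4 = 25
m=2,n=3: s = 25+5 = 30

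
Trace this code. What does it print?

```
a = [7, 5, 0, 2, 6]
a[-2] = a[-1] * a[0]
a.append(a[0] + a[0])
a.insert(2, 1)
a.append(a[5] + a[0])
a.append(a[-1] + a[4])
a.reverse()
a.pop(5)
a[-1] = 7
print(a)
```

a[-2] = a[-1]*a[0] = 6*7 = 42 → [7, 5, 0, 42, 6]
append a[0]+a[0] = 7+7 = 14 → [7, 5, 0, 42, 6, 14]
insert 1 at 2 → [7, 5, 1, 0, 42, 6, 14]
append a[5]+a[0] = 6+7 = 13 → [7, 5, 1, 0, 42, 6, 14, 13]
append a[-1]+a[4] = 13+42 = 55 → [7, 5, 1, 0, 42, 6, 14, 13, 55]
reverse → [55, 13, 14, 6, 42, 0, 1, 5, 7]
pop(5) removes 0 → [55, 13, 14, 6, 42, 1, 5, 7]
a[-1] = 7 → [55, 13, 14, 6, 42, 1, 5, 7]

[55, 13, 14, 6, 42, 1, 5, 7]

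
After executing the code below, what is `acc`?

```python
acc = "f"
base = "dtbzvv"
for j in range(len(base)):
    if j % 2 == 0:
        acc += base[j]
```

'fdbv'

j=0: add 'd' → 'fd'
j=1: skip
j=2: add 'b' → 'fdb'
j=3: skip
j=4: add 'v' → 'fdbv'
j=5: skip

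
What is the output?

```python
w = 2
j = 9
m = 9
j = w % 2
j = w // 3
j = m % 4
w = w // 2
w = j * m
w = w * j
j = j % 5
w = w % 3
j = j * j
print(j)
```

j = 2%2 = 0
j = 2//3 = 0
j = 9%4 = 1
w = 2//2 = 1
w = 1*9 = 9
w = 9*1 = 9
j = 1%5 = 1
w = 9%3 = 0
j = 1*1 = 1

1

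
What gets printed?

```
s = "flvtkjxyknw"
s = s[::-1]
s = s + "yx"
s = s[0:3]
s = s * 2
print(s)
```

wnkwnk

reverse → 'wnkyxjktvlf'
+ 'yx' → 'wnkyxjktvlfyx'
slice [0:3] → 'wnk'
repeat ×2 → 'wnkwnk'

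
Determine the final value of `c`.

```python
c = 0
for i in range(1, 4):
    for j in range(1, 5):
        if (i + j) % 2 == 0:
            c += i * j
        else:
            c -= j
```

12

i=1,j=1: even sum, c = 0+1 = 1
i=1,j=2: odd sum, c = 1-2 = -1
i=1,j=3: even sum, c = (-1)+3 = 2
i=1,j=4: odd sum, c = 2-4 = -2
i=2,j=1: odd sum, c = (-2)-1 = -3
i=2,j=2: even sum, c = (-3)+4 = 1
i=2,j=3: odd sum, c = 1-3 = -2
i=2,j=4: even sum, c = (-2)+8 = 6
i=3,j=1: even sum, c = 6+3 = 9
i=3,j=2: odd sum, c = 9-2 = 7
i=3,j=3: even sum, c = 7+9 = 16
i=3,j=4: odd sum, c = 16-4 = 12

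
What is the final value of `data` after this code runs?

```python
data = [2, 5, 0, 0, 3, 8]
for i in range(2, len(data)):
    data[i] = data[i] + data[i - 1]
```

i=2: data[2] = 0+5 = 5 → [2, 5, 5, 0, 3, 8]
i=3: data[3] = 0+5 = 5 → [2, 5, 5, 5, 3, 8]
i=4: data[4] = 3+5 = 8 → [2, 5, 5, 5, 8, 8]
i=5: data[5] = 8+8 = 16 → [2, 5, 5, 5, 8, 16]

[2, 5, 5, 5, 8, 16]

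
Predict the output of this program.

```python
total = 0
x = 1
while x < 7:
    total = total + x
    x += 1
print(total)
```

x=1: total = 0+1 = 1
x=2: total = 1+2 = 3
x=3: total = 3+3 = 6
x=4: total = 6+4 = 10
x=5: total = 10+5 = 15
x=6: total = 15+6 = 21

21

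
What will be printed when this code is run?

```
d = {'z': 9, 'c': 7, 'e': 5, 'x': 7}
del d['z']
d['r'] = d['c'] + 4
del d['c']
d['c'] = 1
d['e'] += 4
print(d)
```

{'e': 9, 'x': 7, 'r': 11, 'c': 1}

del 'z' → {'c': 7, 'e': 5, 'x': 7}
d['r'] = d['c']+4 = 11 → {'c': 7, 'e': 5, 'x': 7, 'r': 11}
del 'c' → {'e': 5, 'x': 7, 'r': 11}
d['c'] = 1 → {'e': 5, 'x': 7, 'r': 11, 'c': 1}
d['e'] = 5+4 = 9 → {'e': 9, 'x': 7, 'r': 11, 'c': 1}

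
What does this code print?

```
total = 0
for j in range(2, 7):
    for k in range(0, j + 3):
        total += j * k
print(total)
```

j=2,k=0: total = 0+0 = 0
j=2,k=1: total = 0+2 = 2
j=2,k=2: total = 2+4 = 6
j=2,k=3: total = 6+6 = 12
j=2,k=4: total = 12+8 = 20
j=3,k=0: total = 20+0 = 20
j=3,k=1: total = 20+3 = 23
j=3,k=2: total = 23+6 = 29
j=3,k=3: total = 29+9 = 38
j=3,k=4: total = 38+12 = 50
j=3,k=5: total = 50+15 = 65
j=4,k=0: total = 65+0 = 65
j=4,k=1: total = 65+4 = 69
j=4,k=2: total = 69+8 = 77
j=4,k=3: total = 77+12 = 89
j=4,k=4: total = 89+16 = 105
j=4,k=5: total = 105+20 = 125
j=4,k=6: total = 125+24 = 149
j=5,k=0: total = 149+0 = 149
j=5,k=1: total = 149+5 = 154
j=5,k=2: total = 154+10 = 164
j=5,k=3: total = 164+15 = 179
j=5,k=4: total = 179+20 = 199
j=5,k=5: total = 199+25 = 224
j=5,k=6: total = 224+30 = 254
j=5,k=7: total = 254+35 = 289
j=6,k=0: total = 289+0 = 289
j=6,k=1: total = 289+6 = 295
j=6,k=2: total = 295+12 = 307
j=6,k=3: total = 307+18 = 325
j=6,k=4: total = 325+24 = 349
j=6,k=5: total = 349+30 = 379
j=6,k=6: total = 379+36 = 415
j=6,k=7: total = 415+42 = 457
j=6,k=8: total = 457+48 = 505

505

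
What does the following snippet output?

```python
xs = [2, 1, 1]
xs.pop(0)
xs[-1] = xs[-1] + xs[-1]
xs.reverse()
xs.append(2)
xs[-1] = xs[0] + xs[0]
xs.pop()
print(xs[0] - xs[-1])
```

pop(0) removes 2 → [1, 1]
xs[-1] = xs[-1]+xs[-1] = 1+1 = 2 → [1, 2]
reverse → [2, 1]
append 2 → [2, 1, 2]
xs[-1] = xs[0]+xs[0] = 2+2 = 4 → [2, 1, 4]
pop() removes 4 → [2, 1]
xs[0]-xs[-1] = 2-1 = 1

1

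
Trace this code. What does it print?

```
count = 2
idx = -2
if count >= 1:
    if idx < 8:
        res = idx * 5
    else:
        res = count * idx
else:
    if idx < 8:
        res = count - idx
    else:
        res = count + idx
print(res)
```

-10

count=2, idx=-2
count >= 1 is True; idx < 8 is True
→ res = idx * 5 = -10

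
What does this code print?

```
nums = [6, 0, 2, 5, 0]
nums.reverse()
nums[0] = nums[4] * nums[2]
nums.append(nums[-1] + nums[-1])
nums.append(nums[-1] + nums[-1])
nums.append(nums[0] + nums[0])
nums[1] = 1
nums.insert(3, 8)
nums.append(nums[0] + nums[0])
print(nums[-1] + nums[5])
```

reverse → [0, 5, 2, 0, 6]
nums[0] = nums[4]*nums[2] = 6*2 = 12 → [12, 5, 2, 0, 6]
append nums[-1]+nums[-1] = 6+6 = 12 → [12, 5, 2, 0, 6, 12]
append nums[-1]+nums[-1] = 12+12 = 24 → [12, 5, 2, 0, 6, 12, 24]
append nums[0]+nums[0] = 12+12 = 24 → [12, 5, 2, 0, 6, 12, 24, 24]
nums[1] = 1 → [12, 1, 2, 0, 6, 12, 24, 24]
insert 8 at 3 → [12, 1, 2, 8, 0, 6, 12, 24, 24]
append nums[0]+nums[0] = 12+12 = 24 → [12, 1, 2, 8, 0, 6, 12, 24, 24, 24]
nums[-1]+nums[5] = 24+6 = 30

30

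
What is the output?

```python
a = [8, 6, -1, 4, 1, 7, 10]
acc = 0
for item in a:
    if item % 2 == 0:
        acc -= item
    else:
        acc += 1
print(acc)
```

item=8: even, acc = 0-8 = -8
item=6: even, acc = (-8)-6 = -14
item=-1: not even, acc = (-14)+1 = -13
item=4: even, acc = (-13)-4 = -17
item=1: not even, acc = (-17)+1 = -16
item=7: not even, acc = (-16)+1 = -15
item=10: even, acc = (-15)-10 = -25

-25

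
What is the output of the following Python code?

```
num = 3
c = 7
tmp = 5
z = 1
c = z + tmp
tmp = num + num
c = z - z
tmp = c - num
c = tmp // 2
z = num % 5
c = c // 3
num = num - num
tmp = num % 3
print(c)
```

c = 1+5 = 6
tmp = 3+3 = 6
c = 1-1 = 0
tmp = 0-3 = -3
c = (-3)//2 = -2
z = 3%5 = 3
c = (-2)//3 = -1
num = 3-3 = 0
tmp = 0%3 = 0

-1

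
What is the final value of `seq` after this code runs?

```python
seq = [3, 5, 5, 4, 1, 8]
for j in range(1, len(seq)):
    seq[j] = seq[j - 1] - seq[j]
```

j=1: seq[1] = 3-5 = -2 → [3, -2, 5, 4, 1, 8]
j=2: seq[2] = (-2)-5 = -7 → [3, -2, -7, 4, 1, 8]
j=3: seq[3] = (-7)-4 = -11 → [3, -2, -7, -11, 1, 8]
j=4: seq[4] = (-11)-1 = -12 → [3, -2, -7, -11, -12, 8]
j=5: seq[5] = (-12)-8 = -20 → [3, -2, -7, -11, -12, -20]

[3, -2, -7, -11, -12, -20]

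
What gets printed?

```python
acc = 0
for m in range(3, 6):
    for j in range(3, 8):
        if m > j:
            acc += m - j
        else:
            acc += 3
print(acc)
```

m=3,j=3: not 3>3, acc = 0+3 = 3
m=3,j=4: not 3>4, acc = 3+3 = 6
m=3,j=5: not 3>5, acc = 6+3 = 9
m=3,j=6: not 3>6, acc = 9+3 = 12
m=3,j=7: not 3>7, acc = 12+3 = 15
m=4,j=3: 4>3, acc = 15+1 = 16
m=4,j=4: not 4>4, acc = 16+3 = 19
m=4,j=5: not 4>5, acc = 19+3 = 22
m=4,j=6: not 4>6, acc = 22+3 = 25
m=4,j=7: not 4>7, acc = 25+3 = 28
m=5,j=3: 5>3, acc = 28+2 = 30
m=5,j=4: 5>4, acc = 30+1 = 31
m=5,j=5: not 5>5, acc = 31+3 = 34
m=5,j=6: not 5>6, acc = 34+3 = 37
m=5,j=7: not 5>7, acc = 37+3 = 40

40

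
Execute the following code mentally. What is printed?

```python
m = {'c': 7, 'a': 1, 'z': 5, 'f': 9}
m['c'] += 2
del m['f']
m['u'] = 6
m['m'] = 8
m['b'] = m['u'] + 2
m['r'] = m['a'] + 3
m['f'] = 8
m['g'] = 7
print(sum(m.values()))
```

56

m['c'] = 7+2 = 9 → {'c': 9, 'a': 1, 'z': 5, 'f': 9}
del 'f' → {'c': 9, 'a': 1, 'z': 5}
m['u'] = 6 → {'c': 9, 'a': 1, 'z': 5, 'u': 6}
m['m'] = 8 → {'c': 9, 'a': 1, 'z': 5, 'u': 6, 'm': 8}
m['b'] = m['u']+2 = 8 → {'c': 9, 'a': 1, 'z': 5, 'u': 6, 'm': 8, 'b': 8}
m['r'] = m['a']+3 = 4 → {'c': 9, 'a': 1, 'z': 5, 'u': 6, 'm': 8, 'b': 8, 'r': 4}
m['f'] = 8 → {'c': 9, 'a': 1, 'z': 5, 'u': 6, 'm': 8, 'b': 8, 'r': 4, 'f': 8}
m['g'] = 7 → {'c': 9, 'a': 1, 'z': 5, 'u': 6, 'm': 8, 'b': 8, 'r': 4, 'f': 8, 'g': 7}
sum of values = 56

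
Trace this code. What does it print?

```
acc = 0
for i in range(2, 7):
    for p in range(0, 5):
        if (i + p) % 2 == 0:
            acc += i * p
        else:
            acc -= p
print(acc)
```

i=2,p=0: even sum, acc = 0+0 = 0
i=2,p=1: odd sum, acc = 0-1 = -1
i=2,p=2: even sum, acc = (-1)+4 = 3
i=2,p=3: odd sum, acc = 3-3 = 0
i=2,p=4: even sum, acc = 0+8 = 8
i=3,p=0: odd sum, acc = 8-0 = 8
i=3,p=1: even sum, acc = 8+3 = 11
i=3,p=2: odd sum, acc = 11-2 = 9
i=3,p=3: even sum, acc = 9+9 = 18
i=3,p=4: odd sum, acc = 18-4 = 14
i=4,p=0: even sum, acc = 14+0 = 14
i=4,p=1: odd sum, acc = 14-1 = 13
i=4,p=2: even sum, acc = 13+8 = 21
i=4,p=3: odd sum, acc = 21-3 = 18
i=4,p=4: even sum, acc = 18+16 = 34
i=5,p=0: odd sum, acc = 34-0 = 34
i=5,p=1: even sum, acc = 34+5 = 39
i=5,p=2: odd sum, acc = 39-2 = 37
i=5,p=3: even sum, acc = 37+15 = 52
i=5,p=4: odd sum, acc = 52-4 = 48
i=6,p=0: even sum, acc = 48+0 = 48
i=6,p=1: odd sum, acc = 48-1 = 47
i=6,p=2: even sum, acc = 47+12 = 59
i=6,p=3: odd sum, acc = 59-3 = 56
i=6,p=4: even sum, acc = 56+24 = 80

80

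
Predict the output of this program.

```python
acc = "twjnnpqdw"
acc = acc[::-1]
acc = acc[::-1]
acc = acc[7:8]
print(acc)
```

d

reverse → 'wdqpnnjwt'
reverse → 'twjnnpqdw'
slice [7:8] → 'd'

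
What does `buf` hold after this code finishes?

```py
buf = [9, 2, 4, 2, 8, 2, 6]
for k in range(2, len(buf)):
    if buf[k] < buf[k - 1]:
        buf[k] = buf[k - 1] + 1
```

k=2: 4>=2, unchanged → [9, 2, 4, 2, 8, 2, 6]
k=3: 2<4, buf[3] = 4+1 = 5 → [9, 2, 4, 5, 8, 2, 6]
k=4: 8>=5, unchanged → [9, 2, 4, 5, 8, 2, 6]
k=5: 2<8, buf[5] = 8+1 = 9 → [9, 2, 4, 5, 8, 9, 6]
k=6: 6<9, buf[6] = 9+1 = 10 → [9, 2, 4, 5, 8, 9, 10]

[9, 2, 4, 5, 8, 9, 10]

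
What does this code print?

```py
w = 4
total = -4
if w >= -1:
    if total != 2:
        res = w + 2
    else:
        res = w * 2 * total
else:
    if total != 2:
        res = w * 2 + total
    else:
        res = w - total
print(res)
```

w=4, total=-4
w >= -1 is True; total != 2 is True
→ res = w + 2 = 6

6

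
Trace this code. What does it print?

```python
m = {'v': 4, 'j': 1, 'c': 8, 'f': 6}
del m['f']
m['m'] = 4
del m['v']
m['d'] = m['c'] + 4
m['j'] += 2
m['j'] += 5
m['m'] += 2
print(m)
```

{'j': 8, 'c': 8, 'm': 6, 'd': 12}

del 'f' → {'v': 4, 'j': 1, 'c': 8}
m['m'] = 4 → {'v': 4, 'j': 1, 'c': 8, 'm': 4}
del 'v' → {'j': 1, 'c': 8, 'm': 4}
m['d'] = m['c']+4 = 12 → {'j': 1, 'c': 8, 'm': 4, 'd': 12}
m['j'] = 1+2 = 3 → {'j': 3, 'c': 8, 'm': 4, 'd': 12}
m['j'] = 3+5 = 8 → {'j': 8, 'c': 8, 'm': 4, 'd': 12}
m['m'] = 4+2 = 6 → {'j': 8, 'c': 8, 'm': 6, 'd': 12}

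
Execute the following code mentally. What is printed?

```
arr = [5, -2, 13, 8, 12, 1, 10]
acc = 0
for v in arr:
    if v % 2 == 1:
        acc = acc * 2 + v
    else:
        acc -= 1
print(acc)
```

38

v=5: odd, acc = 0*2+5 = 5
v=-2: not odd, acc = 5-1 = 4
v=13: odd, acc = 4*2+13 = 21
v=8: not odd, acc = 21-1 = 20
v=12: not odd, acc = 20-1 = 19
v=1: odd, acc = 19*2+1 = 39
v=10: not odd, acc = 39-1 = 38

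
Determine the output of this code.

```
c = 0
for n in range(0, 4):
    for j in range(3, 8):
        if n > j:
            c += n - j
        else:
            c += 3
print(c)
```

60

n=0,j=3: not 0>3, c = 0+3 = 3
n=0,j=4: not 0>4, c = 3+3 = 6
n=0,j=5: not 0>5, c = 6+3 = 9
n=0,j=6: not 0>6, c = 9+3 = 12
n=0,j=7: not 0>7, c = 12+3 = 15
n=1,j=3: not 1>3, c = 15+3 = 18
n=1,j=4: not 1>4, c = 18+3 = 21
n=1,j=5: not 1>5, c = 21+3 = 24
n=1,j=6: not 1>6, c = 24+3 = 27
n=1,j=7: not 1>7, c = 27+3 = 30
n=2,j=3: not 2>3, c = 30+3 = 33
n=2,j=4: not 2>4, c = 33+3 = 36
n=2,j=5: not 2>5, c = 36+3 = 39
n=2,j=6: not 2>6, c = 39+3 = 42
n=2,j=7: not 2>7, c = 42+3 = 45
n=3,j=3: not 3>3, c = 45+3 = 48
n=3,j=4: not 3>4, c = 48+3 = 51
n=3,j=5: not 3>5, c = 51+3 = 54
n=3,j=6: not 3>6, c = 54+3 = 57
n=3,j=7: not 3>7, c = 57+3 = 60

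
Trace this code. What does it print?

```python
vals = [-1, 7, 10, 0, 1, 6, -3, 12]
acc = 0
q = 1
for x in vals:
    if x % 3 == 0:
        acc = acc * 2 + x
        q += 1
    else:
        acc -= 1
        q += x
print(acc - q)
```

-48

x=-1: not %3==0, acc = 0-1 = -1; q=0
x=7: not %3==0, acc = (-1)-1 = -2; q=7
x=10: not %3==0, acc = (-2)-1 = -3; q=17
x=0: %3==0, acc = (-3)*2+0 = -6; q=18
x=1: not %3==0, acc = (-6)-1 = -7; q=19
x=6: %3==0, acc = (-7)*2+6 = -8; q=20
x=-3: %3==0, acc = (-8)*2+(-3) = -19; q=21
x=12: %3==0, acc = (-19)*2+12 = -26; q=22
acc-q = (-26)-22 = -48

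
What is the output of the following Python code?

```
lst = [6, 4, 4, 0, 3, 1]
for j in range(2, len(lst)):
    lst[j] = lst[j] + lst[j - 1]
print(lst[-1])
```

12

j=2: lst[2] = 4+4 = 8 → [6, 4, 8, 0, 3, 1]
j=3: lst[3] = 0+8 = 8 → [6, 4, 8, 8, 3, 1]
j=4: lst[4] = 3+8 = 11 → [6, 4, 8, 8, 11, 1]
j=5: lst[5] = 1+11 = 12 → [6, 4, 8, 8, 11, 12]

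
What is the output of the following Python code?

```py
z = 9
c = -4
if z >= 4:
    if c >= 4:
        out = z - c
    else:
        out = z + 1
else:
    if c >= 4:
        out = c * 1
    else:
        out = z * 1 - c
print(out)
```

10

z=9, c=-4
z >= 4 is True; c >= 4 is False
→ out = z + 1 = 10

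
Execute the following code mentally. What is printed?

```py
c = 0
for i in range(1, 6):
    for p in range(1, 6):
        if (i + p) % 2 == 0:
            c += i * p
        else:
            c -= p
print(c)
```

81

i=1,p=1: even sum, c = 0+1 = 1
i=1,p=2: odd sum, c = 1-2 = -1
i=1,p=3: even sum, c = (-1)+3 = 2
i=1,p=4: odd sum, c = 2-4 = -2
i=1,p=5: even sum, c = (-2)+5 = 3
i=2,p=1: odd sum, c = 3-1 = 2
i=2,p=2: even sum, c = 2+4 = 6
i=2,p=3: odd sum, c = 6-3 = 3
i=2,p=4: even sum, c = 3+8 = 11
i=2,p=5: odd sum, c = 11-5 = 6
i=3,p=1: even sum, c = 6+3 = 9
i=3,p=2: odd sum, c = 9-2 = 7
i=3,p=3: even sum, c = 7+9 = 16
i=3,p=4: odd sum, c = 16-4 = 12
i=3,p=5: even sum, c = 12+15 = 27
i=4,p=1: odd sum, c = 27-1 = 26
i=4,p=2: even sum, c = 26+8 = 34
i=4,p=3: odd sum, c = 34-3 = 31
i=4,p=4: even sum, c = 31+16 = 47
i=4,p=5: odd sum, c = 47-5 = 42
i=5,p=1: even sum, c = 42+5 = 47
i=5,p=2: odd sum, c = 47-2 = 45
i=5,p=3: even sum, c = 45+15 = 60
i=5,p=4: odd sum, c = 60-4 = 56
i=5,p=5: even sum, c = 56+25 = 81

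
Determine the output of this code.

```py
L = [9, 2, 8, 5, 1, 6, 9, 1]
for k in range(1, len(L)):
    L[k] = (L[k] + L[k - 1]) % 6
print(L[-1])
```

5

k=1: L[1] = (2+9)%6 = 5 → [9, 5, 8, 5, 1, 6, 9, 1]
k=2: L[2] = (8+5)%6 = 1 → [9, 5, 1, 5, 1, 6, 9, 1]
k=3: L[3] = (5+1)%6 = 0 → [9, 5, 1, 0, 1, 6, 9, 1]
k=4: L[4] = (1+0)%6 = 1 → [9, 5, 1, 0, 1, 6, 9, 1]
k=5: L[5] = (6+1)%6 = 1 → [9, 5, 1, 0, 1, 1, 9, 1]
k=6: L[6] = (9+1)%6 = 4 → [9, 5, 1, 0, 1, 1, 4, 1]
k=7: L[7] = (1+4)%6 = 5 → [9, 5, 1, 0, 1, 1, 4, 5]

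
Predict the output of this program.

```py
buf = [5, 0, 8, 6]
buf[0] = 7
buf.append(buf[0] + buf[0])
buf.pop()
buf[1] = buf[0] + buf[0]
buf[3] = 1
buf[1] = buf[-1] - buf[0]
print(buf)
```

[7, -6, 8, 1]

buf[0] = 7 → [7, 0, 8, 6]
append buf[0]+buf[0] = 7+7 = 14 → [7, 0, 8, 6, 14]
pop() removes 14 → [7, 0, 8, 6]
buf[1] = buf[0]+buf[0] = 7+7 = 14 → [7, 14, 8, 6]
buf[3] = 1 → [7, 14, 8, 1]
buf[1] = buf[-1]-buf[0] = 1-7 = -6 → [7, -6, 8, 1]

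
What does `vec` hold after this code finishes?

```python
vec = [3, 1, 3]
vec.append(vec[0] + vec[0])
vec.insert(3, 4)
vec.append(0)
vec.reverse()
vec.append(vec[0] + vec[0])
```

[0, 6, 4, 3, 1, 3, 0]

append vec[0]+vec[0] = 3+3 = 6 → [3, 1, 3, 6]
insert 4 at 3 → [3, 1, 3, 4, 6]
append 0 → [3, 1, 3, 4, 6, 0]
reverse → [0, 6, 4, 3, 1, 3]
append vec[0]+vec[0] = 0+0 = 0 → [0, 6, 4, 3, 1, 3, 0]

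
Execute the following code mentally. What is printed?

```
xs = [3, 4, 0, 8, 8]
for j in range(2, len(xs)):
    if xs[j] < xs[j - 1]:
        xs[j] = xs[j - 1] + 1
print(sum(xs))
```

28

j=2: 0<4, xs[2] = 4+1 = 5 → [3, 4, 5, 8, 8]
j=3: 8>=5, unchanged → [3, 4, 5, 8, 8]
j=4: 8>=8, unchanged → [3, 4, 5, 8, 8]
sum = 28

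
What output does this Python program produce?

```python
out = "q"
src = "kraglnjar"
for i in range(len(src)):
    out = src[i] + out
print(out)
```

rajnlgarkq

i=0: prepend 'k' → 'kq'
i=1: prepend 'r' → 'rkq'
i=2: prepend 'a' → 'arkq'
i=3: prepend 'g' → 'garkq'
i=4: prepend 'l' → 'lgarkq'
i=5: prepend 'n' → 'nlgarkq'
i=6: prepend 'j' → 'jnlgarkq'
i=7: prepend 'a' → 'ajnlgarkq'
i=8: prepend 'r' → 'rajnlgarkq'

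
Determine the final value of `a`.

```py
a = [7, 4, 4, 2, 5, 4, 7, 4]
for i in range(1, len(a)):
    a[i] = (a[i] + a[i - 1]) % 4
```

i=1: a[1] = (4+7)%4 = 3 → [7, 3, 4, 2, 5, 4, 7, 4]
i=2: a[2] = (4+3)%4 = 3 → [7, 3, 3, 2, 5, 4, 7, 4]
i=3: a[3] = (2+3)%4 = 1 → [7, 3, 3, 1, 5, 4, 7, 4]
i=4: a[4] = (5+1)%4 = 2 → [7, 3, 3, 1, 2, 4, 7, 4]
i=5: a[5] = (4+2)%4 = 2 → [7, 3, 3, 1, 2, 2, 7, 4]
i=6: a[6] = (7+2)%4 = 1 → [7, 3, 3, 1, 2, 2, 1, 4]
i=7: a[7] = (4+1)%4 = 1 → [7, 3, 3, 1, 2, 2, 1, 1]

[7, 3, 3, 1, 2, 2, 1, 1]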